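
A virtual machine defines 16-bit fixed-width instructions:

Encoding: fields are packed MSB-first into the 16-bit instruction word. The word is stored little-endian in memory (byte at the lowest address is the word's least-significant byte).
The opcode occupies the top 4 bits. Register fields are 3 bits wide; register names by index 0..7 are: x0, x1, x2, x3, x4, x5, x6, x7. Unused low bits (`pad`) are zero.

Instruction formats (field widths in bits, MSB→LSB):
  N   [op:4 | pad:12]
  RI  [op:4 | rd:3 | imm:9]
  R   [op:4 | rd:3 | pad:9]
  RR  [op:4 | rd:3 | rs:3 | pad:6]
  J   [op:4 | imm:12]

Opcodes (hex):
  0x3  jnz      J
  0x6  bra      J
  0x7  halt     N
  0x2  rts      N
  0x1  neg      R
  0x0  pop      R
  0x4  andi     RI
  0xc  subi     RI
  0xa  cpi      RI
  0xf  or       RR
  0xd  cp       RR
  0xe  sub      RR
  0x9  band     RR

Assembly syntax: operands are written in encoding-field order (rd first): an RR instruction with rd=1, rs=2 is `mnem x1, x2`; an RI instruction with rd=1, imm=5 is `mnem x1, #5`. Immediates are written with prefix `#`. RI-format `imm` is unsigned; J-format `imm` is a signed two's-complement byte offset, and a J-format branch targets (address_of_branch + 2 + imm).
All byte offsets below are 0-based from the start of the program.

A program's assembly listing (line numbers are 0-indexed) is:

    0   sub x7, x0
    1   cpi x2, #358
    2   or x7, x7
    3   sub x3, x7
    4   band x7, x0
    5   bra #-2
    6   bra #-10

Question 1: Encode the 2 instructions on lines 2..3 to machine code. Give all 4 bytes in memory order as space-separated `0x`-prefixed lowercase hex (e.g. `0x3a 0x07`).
2. or fields op=0xf:4|rd=7:3|rs=7:3|pad=0:6 → word ffc0h → c0 ff
3. sub fields op=0xe:4|rd=3:3|rs=7:3|pad=0:6 → word e7c0h → c0 e7

0xc0 0xff 0xc0 0xe7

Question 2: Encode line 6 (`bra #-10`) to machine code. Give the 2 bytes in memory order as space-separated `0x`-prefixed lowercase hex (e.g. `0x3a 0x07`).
0xf6 0x6f

line 6 (bra): pack op=0x6:4|imm=-10:12 = 0x6ff6; little→ f6 6f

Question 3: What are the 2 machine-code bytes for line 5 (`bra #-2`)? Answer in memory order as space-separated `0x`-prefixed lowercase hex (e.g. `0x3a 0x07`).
0xfe 0x6f

L5: bra op=0x6:4|imm=-2:12 ⇒ 0x6ffe ⇒ little fe 6f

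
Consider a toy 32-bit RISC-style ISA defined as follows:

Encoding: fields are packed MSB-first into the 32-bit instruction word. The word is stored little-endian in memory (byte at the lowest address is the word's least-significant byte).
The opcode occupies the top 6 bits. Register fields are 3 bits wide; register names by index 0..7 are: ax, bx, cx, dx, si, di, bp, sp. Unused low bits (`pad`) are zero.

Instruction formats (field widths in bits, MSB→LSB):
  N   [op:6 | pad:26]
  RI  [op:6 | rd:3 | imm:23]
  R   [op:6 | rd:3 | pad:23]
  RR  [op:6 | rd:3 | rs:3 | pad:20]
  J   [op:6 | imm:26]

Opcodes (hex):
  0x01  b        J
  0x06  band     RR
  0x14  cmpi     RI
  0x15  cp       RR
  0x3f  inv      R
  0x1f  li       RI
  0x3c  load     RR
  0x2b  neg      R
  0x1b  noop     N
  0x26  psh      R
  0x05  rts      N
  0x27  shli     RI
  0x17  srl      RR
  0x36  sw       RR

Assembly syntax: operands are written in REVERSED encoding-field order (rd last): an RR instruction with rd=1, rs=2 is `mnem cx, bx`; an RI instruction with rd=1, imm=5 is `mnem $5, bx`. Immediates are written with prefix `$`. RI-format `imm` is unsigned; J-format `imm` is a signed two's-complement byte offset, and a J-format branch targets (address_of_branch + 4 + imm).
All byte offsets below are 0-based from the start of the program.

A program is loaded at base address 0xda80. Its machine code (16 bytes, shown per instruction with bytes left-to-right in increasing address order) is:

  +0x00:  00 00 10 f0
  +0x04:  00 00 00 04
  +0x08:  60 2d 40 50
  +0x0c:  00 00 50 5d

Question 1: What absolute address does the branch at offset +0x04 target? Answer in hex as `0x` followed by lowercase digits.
off 0x04: read 00 00 00 04 as little → 0x04000000
  opcode bits[31:26]=0x1: b/J
  imm@[25:0]=0x0 ⇒ $0
  target = base 0xda80 + off 0x04 + 4 + imm 0 = 0xda88

0xda88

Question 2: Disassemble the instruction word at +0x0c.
off 0x0c: read 00 00 50 5d as little → 0x5d500000
  opcode bits[31:26]=0x17: srl/RR
  rd: (w>>23)&0x7=0x2 → cx
  rs: (w>>20)&0x7=0x5 → di

srl di, cx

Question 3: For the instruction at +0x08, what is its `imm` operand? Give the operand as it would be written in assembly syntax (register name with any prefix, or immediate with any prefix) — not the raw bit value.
[08] 60 2d 40 50 → 0x50402d60
  top 6b → 0x14 → cmpi [RI]
  [25:23] rd=0 = ax
  [22:0] imm=4205920 = $4205920

$4205920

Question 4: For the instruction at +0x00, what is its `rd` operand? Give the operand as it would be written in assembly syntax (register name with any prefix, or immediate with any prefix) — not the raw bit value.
[00] 00 00 10 f0 → 0xf0100000
  op=0xf0100000>>26=0x3c ⇒ load (RR)
  rd@[25:23]=0x0 ⇒ ax
  rs@[22:20]=0x1 ⇒ bx

ax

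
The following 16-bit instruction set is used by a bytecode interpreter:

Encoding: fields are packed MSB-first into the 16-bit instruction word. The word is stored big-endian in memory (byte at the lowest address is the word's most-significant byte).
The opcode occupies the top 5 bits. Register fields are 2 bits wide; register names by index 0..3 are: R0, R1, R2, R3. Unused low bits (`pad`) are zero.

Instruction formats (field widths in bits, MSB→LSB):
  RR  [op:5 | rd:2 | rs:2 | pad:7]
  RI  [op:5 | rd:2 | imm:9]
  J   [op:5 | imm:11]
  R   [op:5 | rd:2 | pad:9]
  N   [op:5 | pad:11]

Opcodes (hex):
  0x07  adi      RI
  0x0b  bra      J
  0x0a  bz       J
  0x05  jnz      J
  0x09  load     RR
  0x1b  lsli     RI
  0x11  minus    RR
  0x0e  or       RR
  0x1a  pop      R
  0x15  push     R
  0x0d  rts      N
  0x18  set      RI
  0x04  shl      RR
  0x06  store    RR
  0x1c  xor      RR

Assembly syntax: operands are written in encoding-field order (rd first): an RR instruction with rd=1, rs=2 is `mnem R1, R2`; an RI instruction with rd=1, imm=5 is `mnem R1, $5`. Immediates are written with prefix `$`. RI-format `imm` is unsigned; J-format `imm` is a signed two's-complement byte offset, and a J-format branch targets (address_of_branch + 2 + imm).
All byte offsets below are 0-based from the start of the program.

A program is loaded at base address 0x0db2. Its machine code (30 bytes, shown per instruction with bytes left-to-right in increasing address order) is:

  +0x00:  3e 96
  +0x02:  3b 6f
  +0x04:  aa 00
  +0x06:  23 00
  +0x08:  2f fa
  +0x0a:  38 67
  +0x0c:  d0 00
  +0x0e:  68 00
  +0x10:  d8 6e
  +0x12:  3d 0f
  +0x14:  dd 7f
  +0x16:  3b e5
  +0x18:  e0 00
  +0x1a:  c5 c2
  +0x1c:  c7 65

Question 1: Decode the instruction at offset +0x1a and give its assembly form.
@+1a  big-endian(c5 c2) = 0xc5c2
  opcode bits[15:11]=0x18: set/RI
  rd: (w>>9)&0x3=0x2 → R2
  imm: (w>>0)&0x1ff=0x1c2 → $450

set R2, $450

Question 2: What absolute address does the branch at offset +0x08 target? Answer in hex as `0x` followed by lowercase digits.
0x0db6

@+08  big-endian(2f fa) = 0x2ffa
  opcode bits[15:11]=0x5: jnz/J
  [10:0] imm=2042 (s11→-6) = $-6
  target = base 0x0db2 + off 0x08 + 2 + imm -6 = 0x0db6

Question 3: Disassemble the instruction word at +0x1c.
set R3, $357

@+1c  big-endian(c7 65) = 0xc765
  op=0xc765>>11=0x18 ⇒ set (RI)
  rd@[10:9]=0x3 ⇒ R3
  imm@[8:0]=0x165 ⇒ $357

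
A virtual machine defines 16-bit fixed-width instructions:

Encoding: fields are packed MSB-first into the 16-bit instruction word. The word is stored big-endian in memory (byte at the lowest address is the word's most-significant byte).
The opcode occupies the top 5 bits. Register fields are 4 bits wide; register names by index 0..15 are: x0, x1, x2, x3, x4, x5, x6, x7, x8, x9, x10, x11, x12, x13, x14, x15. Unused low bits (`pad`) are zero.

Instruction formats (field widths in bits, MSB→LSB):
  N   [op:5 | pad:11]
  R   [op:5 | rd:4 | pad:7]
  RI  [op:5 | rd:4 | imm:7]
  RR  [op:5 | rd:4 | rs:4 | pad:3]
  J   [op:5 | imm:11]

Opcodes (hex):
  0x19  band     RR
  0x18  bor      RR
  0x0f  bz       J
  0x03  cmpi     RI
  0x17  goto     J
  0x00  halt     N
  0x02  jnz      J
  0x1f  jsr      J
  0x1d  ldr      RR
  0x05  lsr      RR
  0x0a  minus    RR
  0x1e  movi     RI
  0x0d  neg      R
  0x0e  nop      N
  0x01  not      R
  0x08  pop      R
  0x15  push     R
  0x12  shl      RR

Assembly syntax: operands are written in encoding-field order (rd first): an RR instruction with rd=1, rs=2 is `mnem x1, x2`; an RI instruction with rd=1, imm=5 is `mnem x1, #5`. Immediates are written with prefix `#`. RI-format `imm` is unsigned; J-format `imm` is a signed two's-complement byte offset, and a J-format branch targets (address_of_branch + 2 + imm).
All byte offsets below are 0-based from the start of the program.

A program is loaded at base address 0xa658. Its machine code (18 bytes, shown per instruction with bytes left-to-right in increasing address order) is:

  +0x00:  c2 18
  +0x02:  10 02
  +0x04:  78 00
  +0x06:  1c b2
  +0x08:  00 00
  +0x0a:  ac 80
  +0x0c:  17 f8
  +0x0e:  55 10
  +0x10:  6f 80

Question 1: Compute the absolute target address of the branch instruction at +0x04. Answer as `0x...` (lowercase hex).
0xa65e

[04] 78 00 → 0x7800
  top 5b → 0xf → bz [J]
  [10:0] imm=0 = #0
  target = base 0xa658 + off 0x04 + 2 + imm 0 = 0xa65e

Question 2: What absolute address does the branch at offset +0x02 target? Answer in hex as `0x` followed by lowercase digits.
+0x02: 10 02 ⇒ word 0x1002 (big)
  opcode bits[15:11]=0x2: jnz/J
  [10:0] imm=2 = #2
  target = base 0xa658 + off 0x02 + 2 + imm 2 = 0xa65e

0xa65e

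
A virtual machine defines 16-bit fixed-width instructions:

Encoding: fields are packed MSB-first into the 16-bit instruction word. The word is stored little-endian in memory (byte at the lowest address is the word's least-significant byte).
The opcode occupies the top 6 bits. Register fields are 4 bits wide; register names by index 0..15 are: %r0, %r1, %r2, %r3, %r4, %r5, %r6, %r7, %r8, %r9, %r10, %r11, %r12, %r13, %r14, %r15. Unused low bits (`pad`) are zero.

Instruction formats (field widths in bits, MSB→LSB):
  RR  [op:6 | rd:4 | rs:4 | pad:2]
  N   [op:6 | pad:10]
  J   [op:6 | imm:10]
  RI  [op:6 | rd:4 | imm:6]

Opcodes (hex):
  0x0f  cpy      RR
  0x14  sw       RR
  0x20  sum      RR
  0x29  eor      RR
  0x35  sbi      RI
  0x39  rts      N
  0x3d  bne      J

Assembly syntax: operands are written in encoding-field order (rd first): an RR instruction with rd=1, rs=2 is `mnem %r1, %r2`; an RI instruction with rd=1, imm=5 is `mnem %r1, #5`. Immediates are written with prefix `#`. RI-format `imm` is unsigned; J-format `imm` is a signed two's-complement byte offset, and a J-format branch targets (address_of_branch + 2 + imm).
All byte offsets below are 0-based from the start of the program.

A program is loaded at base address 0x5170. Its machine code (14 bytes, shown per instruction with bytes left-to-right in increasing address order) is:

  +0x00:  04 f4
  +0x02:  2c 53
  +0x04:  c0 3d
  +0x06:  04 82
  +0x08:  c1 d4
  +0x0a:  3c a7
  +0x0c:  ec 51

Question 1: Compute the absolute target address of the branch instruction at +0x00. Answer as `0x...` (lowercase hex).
off 0x00: read 04 f4 as little → 0xf404
  op=0xf404>>10=0x3d ⇒ bne (J)
  [9:0] imm=4 = #4
  target = base 0x5170 + off 0x00 + 2 + imm 4 = 0x5176

0x5176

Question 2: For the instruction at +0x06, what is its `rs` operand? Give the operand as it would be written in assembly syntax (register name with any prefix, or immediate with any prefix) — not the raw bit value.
+0x06: 04 82 ⇒ word 0x8204 (little)
  top 6b → 0x20 → sum [RR]
  rd@[9:6]=0x8 ⇒ %r8
  rs@[5:2]=0x1 ⇒ %r1

%r1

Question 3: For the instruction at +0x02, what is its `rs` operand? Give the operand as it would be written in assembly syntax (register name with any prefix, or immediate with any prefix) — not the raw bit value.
%r11

@+02  little-endian(2c 53) = 0x532c
  op=0x532c>>10=0x14 ⇒ sw (RR)
  [9:6] rd=12 = %r12
  [5:2] rs=11 = %r11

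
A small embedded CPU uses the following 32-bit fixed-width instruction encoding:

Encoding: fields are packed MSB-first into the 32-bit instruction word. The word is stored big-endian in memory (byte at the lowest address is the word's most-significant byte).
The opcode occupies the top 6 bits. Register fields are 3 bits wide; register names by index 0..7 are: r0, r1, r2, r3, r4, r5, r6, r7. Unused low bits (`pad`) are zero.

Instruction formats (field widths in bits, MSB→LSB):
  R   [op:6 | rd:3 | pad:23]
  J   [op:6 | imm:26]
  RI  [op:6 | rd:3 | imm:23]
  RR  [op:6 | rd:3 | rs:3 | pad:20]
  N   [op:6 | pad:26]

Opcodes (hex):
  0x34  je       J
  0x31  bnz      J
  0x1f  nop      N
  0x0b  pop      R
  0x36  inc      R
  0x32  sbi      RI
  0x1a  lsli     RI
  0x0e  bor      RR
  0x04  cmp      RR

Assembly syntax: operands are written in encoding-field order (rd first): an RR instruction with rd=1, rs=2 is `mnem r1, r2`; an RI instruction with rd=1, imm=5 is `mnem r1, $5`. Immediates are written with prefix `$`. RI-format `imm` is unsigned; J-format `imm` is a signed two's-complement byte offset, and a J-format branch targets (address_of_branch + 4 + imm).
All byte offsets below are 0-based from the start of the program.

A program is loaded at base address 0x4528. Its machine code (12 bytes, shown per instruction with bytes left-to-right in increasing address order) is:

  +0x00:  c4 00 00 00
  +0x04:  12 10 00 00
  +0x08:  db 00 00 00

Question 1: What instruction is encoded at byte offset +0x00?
off 0x00: read c4 00 00 00 as big → 0xc4000000
  opcode bits[31:26]=0x31: bnz/J
  imm@[25:0]=0x0 ⇒ $0

bnz $0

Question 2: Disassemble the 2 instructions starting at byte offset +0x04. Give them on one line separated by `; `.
cmp r4, r1; inc r6

@+04  big-endian(12 10 00 00) = 0x12100000
  top 6b → 0x4 → cmp [RR]
  rd@[25:23]=0x4 ⇒ r4
  rs@[22:20]=0x1 ⇒ r1
@+08  big-endian(db 00 00 00) = 0xdb000000
  top 6b → 0x36 → inc [R]
  rd@[25:23]=0x6 ⇒ r6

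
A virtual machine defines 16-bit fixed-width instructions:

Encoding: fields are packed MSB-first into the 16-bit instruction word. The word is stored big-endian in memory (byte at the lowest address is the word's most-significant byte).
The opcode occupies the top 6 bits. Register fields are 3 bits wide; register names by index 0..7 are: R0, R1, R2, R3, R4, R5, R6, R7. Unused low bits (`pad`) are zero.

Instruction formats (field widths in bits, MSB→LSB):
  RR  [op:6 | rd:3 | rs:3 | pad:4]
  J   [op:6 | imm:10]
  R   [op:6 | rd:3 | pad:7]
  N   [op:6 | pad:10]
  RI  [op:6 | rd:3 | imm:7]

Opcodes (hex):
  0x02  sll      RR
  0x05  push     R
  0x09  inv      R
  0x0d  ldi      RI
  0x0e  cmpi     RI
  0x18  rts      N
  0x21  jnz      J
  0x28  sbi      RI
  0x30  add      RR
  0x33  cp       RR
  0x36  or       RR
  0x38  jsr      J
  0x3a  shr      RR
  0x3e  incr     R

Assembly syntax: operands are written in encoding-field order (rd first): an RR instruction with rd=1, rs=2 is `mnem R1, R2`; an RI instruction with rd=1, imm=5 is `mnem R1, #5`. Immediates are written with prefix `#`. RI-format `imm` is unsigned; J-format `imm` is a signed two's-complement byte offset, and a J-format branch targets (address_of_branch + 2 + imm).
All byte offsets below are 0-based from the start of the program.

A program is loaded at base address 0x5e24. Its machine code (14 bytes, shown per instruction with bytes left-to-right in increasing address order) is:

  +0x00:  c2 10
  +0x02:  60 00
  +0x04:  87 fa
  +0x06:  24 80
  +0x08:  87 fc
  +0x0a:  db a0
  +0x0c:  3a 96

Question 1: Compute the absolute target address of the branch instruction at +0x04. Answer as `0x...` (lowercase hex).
[04] 87 fa → 0x87fa
  top 6b → 0x21 → jnz [J]
  [9:0] imm=1018 (s10→-6) = #-6
  target = base 0x5e24 + off 0x04 + 2 + imm -6 = 0x5e24

0x5e24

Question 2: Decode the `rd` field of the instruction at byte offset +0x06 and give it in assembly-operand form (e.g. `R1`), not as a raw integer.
R1

[06] 24 80 → 0x2480
  top 6b → 0x9 → inv [R]
  [9:7] rd=1 = R1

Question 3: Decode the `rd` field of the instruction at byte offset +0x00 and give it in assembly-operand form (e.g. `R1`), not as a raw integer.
@+00  big-endian(c2 10) = 0xc210
  op=0xc210>>10=0x30 ⇒ add (RR)
  [9:7] rd=4 = R4
  [6:4] rs=1 = R1

R4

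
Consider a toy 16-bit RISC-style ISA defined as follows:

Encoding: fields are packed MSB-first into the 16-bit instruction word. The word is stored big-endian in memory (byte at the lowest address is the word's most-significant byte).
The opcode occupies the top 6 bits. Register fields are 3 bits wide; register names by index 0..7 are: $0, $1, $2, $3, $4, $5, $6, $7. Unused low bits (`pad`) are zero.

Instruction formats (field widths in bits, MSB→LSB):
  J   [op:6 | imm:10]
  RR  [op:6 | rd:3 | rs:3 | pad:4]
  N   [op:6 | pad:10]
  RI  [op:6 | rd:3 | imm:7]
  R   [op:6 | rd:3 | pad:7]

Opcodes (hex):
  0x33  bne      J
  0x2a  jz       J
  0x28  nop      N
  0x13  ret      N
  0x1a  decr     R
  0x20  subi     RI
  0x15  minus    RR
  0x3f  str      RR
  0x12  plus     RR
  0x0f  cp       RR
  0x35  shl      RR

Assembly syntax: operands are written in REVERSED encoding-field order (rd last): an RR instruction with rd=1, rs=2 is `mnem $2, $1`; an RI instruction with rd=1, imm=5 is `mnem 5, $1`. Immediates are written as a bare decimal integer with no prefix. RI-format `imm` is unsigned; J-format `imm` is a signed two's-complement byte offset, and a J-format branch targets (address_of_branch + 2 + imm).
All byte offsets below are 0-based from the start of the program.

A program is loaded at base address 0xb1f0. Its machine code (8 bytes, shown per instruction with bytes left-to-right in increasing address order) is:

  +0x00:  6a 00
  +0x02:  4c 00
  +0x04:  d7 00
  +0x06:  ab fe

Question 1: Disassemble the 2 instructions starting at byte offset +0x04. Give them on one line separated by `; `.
@+04  big-endian(d7 00) = 0xd700
  opcode bits[15:10]=0x35: shl/RR
  rd: (w>>7)&0x7=0x6 → $6
  rs: (w>>4)&0x7=0x0 → $0
@+06  big-endian(ab fe) = 0xabfe
  opcode bits[15:10]=0x2a: jz/J
  imm: (w>>0)&0x3ff=0x3fe (s10→-2) → -2

shl $0, $6; jz -2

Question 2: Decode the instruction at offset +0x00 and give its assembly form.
+0x00: 6a 00 ⇒ word 0x6a00 (big)
  op=0x6a00>>10=0x1a ⇒ decr (R)
  rd@[9:7]=0x4 ⇒ $4

decr $4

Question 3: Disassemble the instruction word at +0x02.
ret

[02] 4c 00 → 0x4c00
  op=0x4c00>>10=0x13 ⇒ ret (N)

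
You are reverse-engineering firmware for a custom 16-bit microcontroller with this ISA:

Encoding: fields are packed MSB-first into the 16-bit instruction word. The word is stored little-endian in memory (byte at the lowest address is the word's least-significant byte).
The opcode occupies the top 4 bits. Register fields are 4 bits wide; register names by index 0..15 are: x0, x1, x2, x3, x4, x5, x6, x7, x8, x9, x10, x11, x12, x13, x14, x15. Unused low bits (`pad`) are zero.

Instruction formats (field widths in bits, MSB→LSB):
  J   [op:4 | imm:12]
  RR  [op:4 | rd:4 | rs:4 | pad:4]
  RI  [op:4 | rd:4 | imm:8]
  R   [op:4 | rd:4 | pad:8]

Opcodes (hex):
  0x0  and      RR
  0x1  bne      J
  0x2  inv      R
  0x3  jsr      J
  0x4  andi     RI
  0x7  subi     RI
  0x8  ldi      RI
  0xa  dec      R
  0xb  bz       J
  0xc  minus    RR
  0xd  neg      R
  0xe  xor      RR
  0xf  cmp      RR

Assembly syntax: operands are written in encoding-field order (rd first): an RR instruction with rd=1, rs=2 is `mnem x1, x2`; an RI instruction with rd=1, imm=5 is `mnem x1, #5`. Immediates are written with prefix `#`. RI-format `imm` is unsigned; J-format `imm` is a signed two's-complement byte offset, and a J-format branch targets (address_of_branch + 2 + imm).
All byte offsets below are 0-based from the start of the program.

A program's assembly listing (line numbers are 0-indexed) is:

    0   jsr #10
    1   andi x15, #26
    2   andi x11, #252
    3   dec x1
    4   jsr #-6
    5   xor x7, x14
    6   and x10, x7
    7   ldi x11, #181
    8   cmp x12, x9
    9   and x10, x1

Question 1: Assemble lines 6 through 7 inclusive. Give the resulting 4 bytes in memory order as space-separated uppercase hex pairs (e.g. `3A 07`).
6. and fields op=0x0:4|rd=10:4|rs=7:4|pad=0:4 → word 0a70h → 70 0a
7. ldi fields op=0x8:4|rd=11:4|imm=181:8 → word 8bb5h → b5 8b

70 0A B5 8B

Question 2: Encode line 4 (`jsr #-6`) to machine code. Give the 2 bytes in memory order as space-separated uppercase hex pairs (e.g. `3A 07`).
line 4 (jsr): pack op=0x3:4|imm=-6:12 = 0x3ffa; little→ fa 3f

FA 3F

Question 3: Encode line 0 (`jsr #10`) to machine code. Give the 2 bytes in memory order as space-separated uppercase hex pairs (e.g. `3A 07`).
L0: jsr op=0x3:4|imm=10:12 ⇒ 0x300a ⇒ little 0a 30

0A 30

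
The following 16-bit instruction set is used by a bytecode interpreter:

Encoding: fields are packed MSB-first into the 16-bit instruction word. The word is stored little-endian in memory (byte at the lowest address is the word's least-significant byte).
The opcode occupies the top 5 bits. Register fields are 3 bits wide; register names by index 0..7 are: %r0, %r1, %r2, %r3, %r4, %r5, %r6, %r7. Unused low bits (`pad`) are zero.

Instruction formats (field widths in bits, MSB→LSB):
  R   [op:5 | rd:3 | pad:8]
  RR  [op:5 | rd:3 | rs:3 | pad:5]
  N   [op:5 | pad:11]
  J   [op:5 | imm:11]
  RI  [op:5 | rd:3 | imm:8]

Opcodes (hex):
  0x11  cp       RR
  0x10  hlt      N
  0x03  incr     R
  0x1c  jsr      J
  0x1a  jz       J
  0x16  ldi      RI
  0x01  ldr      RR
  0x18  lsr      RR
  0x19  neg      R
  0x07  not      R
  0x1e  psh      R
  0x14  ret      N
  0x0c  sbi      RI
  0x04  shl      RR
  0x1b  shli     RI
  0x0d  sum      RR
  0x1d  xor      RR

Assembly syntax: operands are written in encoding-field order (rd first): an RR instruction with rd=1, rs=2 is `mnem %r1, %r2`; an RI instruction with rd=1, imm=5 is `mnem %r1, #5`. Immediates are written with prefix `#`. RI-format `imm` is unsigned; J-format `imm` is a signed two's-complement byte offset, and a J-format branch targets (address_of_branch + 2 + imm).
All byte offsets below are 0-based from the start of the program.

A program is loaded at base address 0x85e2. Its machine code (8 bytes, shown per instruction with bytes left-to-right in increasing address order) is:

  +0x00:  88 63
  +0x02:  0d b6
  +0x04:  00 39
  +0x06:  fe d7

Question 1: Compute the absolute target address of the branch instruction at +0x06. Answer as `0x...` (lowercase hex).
@+06  little-endian(fe d7) = 0xd7fe
  opcode bits[15:11]=0x1a: jz/J
  imm: (w>>0)&0x7ff=0x7fe (s11→-2) → #-2
  target = base 0x85e2 + off 0x06 + 2 + imm -2 = 0x85e8

0x85e8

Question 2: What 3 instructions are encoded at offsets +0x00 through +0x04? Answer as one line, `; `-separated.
[00] 88 63 → 0x6388
  top 5b → 0xc → sbi [RI]
  rd@[10:8]=0x3 ⇒ %r3
  imm@[7:0]=0x88 ⇒ #136
[02] 0d b6 → 0xb60d
  top 5b → 0x16 → ldi [RI]
  rd@[10:8]=0x6 ⇒ %r6
  imm@[7:0]=0xd ⇒ #13
[04] 00 39 → 0x3900
  top 5b → 0x7 → not [R]
  rd@[10:8]=0x1 ⇒ %r1

sbi %r3, #136; ldi %r6, #13; not %r1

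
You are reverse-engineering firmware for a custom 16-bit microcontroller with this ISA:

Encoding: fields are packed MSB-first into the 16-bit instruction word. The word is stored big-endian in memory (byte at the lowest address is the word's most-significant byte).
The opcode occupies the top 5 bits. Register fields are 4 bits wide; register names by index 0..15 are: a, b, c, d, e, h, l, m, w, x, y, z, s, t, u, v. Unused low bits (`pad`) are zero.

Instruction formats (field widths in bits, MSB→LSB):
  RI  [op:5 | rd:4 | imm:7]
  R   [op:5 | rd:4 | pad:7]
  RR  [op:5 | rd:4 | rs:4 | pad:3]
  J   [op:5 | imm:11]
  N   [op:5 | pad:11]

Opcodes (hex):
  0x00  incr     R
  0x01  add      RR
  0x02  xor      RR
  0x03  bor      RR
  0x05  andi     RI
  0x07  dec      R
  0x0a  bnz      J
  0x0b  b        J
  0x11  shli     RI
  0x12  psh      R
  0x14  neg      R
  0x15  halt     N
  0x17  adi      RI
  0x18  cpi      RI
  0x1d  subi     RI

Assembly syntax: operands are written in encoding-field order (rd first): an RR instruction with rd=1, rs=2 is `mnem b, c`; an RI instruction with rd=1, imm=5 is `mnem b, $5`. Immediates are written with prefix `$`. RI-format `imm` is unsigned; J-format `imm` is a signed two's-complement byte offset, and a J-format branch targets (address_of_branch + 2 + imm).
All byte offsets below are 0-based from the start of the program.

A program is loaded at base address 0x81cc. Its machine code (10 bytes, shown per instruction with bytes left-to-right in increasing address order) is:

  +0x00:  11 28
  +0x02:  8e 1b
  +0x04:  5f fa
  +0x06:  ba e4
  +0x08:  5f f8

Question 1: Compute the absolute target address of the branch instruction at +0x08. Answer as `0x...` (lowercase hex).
0x81ce

@+08  big-endian(5f f8) = 0x5ff8
  opcode bits[15:11]=0xb: b/J
  [10:0] imm=2040 (s11→-8) = $-8
  target = base 0x81cc + off 0x08 + 2 + imm -8 = 0x81ce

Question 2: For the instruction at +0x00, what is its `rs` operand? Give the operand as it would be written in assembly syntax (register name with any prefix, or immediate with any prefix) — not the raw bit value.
h

off 0x00: read 11 28 as big → 0x1128
  opcode bits[15:11]=0x2: xor/RR
  rd: (w>>7)&0xf=0x2 → c
  rs: (w>>3)&0xf=0x5 → h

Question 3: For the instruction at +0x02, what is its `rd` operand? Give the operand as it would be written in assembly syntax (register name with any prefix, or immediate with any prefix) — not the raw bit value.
off 0x02: read 8e 1b as big → 0x8e1b
  opcode bits[15:11]=0x11: shli/RI
  rd@[10:7]=0xc ⇒ s
  imm@[6:0]=0x1b ⇒ $27

s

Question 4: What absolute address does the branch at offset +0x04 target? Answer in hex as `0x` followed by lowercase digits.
0x81cc

[04] 5f fa → 0x5ffa
  top 5b → 0xb → b [J]
  imm@[10:0]=0x7fa (s11→-6) ⇒ $-6
  target = base 0x81cc + off 0x04 + 2 + imm -6 = 0x81cc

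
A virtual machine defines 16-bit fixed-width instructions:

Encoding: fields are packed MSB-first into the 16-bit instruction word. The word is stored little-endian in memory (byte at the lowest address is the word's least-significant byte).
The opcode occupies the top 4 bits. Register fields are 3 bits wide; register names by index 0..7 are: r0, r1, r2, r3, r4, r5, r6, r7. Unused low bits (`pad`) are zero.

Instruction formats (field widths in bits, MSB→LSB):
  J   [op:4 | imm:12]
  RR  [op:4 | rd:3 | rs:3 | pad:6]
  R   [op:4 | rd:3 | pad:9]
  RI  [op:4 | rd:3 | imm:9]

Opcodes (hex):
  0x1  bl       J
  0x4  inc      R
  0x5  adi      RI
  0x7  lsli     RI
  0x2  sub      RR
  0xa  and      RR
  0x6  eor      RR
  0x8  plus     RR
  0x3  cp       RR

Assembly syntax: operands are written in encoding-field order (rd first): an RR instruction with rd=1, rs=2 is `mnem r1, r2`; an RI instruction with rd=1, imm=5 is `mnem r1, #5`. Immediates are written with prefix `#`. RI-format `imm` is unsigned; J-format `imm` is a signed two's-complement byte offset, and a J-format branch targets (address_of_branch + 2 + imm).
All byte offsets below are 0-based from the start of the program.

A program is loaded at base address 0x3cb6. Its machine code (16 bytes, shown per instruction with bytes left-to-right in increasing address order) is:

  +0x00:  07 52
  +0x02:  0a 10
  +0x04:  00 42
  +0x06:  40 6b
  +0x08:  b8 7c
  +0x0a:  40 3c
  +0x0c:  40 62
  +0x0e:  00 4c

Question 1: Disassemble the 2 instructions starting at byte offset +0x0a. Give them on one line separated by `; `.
@+0a  little-endian(40 3c) = 0x3c40
  top 4b → 0x3 → cp [RR]
  rd: (w>>9)&0x7=0x6 → r6
  rs: (w>>6)&0x7=0x1 → r1
@+0c  little-endian(40 62) = 0x6240
  top 4b → 0x6 → eor [RR]
  rd: (w>>9)&0x7=0x1 → r1
  rs: (w>>6)&0x7=0x1 → r1

cp r6, r1; eor r1, r1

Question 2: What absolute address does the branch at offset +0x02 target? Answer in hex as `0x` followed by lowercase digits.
+0x02: 0a 10 ⇒ word 0x100a (little)
  opcode bits[15:12]=0x1: bl/J
  imm@[11:0]=0xa ⇒ #10
  target = base 0x3cb6 + off 0x02 + 2 + imm 10 = 0x3cc4

0x3cc4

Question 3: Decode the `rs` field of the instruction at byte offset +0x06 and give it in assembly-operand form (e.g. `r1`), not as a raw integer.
[06] 40 6b → 0x6b40
  opcode bits[15:12]=0x6: eor/RR
  rd@[11:9]=0x5 ⇒ r5
  rs@[8:6]=0x5 ⇒ r5

r5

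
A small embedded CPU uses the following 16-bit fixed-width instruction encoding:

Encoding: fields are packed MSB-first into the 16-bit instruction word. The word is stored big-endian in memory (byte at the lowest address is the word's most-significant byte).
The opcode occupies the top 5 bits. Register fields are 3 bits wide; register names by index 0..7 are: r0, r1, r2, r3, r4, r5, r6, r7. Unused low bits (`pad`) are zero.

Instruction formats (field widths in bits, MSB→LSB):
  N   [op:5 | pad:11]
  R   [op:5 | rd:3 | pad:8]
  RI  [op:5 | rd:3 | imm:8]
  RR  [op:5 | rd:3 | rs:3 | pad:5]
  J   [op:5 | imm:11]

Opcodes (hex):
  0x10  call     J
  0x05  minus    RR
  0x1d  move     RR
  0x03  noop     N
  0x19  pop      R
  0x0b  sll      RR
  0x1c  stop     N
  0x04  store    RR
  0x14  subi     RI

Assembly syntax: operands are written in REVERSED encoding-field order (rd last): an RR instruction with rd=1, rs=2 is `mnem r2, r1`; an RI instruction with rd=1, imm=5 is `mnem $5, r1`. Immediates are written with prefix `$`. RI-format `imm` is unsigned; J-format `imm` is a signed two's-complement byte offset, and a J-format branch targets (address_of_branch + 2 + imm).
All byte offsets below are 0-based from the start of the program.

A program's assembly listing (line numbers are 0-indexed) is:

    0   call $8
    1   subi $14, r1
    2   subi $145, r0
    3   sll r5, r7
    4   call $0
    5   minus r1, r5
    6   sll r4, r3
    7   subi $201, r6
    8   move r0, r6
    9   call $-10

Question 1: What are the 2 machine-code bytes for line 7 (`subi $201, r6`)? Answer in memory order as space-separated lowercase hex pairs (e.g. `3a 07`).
a6 c9

line 7 (subi): pack op=0x14:5|rd=6:3|imm=201:8 = 0xa6c9; big→ a6 c9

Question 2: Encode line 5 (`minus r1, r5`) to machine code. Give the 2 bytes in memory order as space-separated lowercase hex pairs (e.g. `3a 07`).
5. minus fields op=0x5:5|rd=5:3|rs=1:3|pad=0:5 → word 2d20h → 2d 20

2d 20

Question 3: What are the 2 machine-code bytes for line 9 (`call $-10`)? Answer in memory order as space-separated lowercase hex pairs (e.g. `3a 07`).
87 f6

line 9 (call): pack op=0x10:5|imm=-10:11 = 0x87f6; big→ 87 f6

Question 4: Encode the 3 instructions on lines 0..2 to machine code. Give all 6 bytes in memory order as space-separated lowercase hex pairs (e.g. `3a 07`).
line 0 (call): pack op=0x10:5|imm=8:11 = 0x8008; big→ 80 08
line 1 (subi): pack op=0x14:5|rd=1:3|imm=14:8 = 0xa10e; big→ a1 0e
line 2 (subi): pack op=0x14:5|rd=0:3|imm=145:8 = 0xa091; big→ a0 91

80 08 a1 0e a0 91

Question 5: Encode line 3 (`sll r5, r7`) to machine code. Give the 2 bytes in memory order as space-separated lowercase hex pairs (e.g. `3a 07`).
5f a0

L3: sll op=0xb:5|rd=7:3|rs=5:3|pad=0:5 ⇒ 0x5fa0 ⇒ big 5f a0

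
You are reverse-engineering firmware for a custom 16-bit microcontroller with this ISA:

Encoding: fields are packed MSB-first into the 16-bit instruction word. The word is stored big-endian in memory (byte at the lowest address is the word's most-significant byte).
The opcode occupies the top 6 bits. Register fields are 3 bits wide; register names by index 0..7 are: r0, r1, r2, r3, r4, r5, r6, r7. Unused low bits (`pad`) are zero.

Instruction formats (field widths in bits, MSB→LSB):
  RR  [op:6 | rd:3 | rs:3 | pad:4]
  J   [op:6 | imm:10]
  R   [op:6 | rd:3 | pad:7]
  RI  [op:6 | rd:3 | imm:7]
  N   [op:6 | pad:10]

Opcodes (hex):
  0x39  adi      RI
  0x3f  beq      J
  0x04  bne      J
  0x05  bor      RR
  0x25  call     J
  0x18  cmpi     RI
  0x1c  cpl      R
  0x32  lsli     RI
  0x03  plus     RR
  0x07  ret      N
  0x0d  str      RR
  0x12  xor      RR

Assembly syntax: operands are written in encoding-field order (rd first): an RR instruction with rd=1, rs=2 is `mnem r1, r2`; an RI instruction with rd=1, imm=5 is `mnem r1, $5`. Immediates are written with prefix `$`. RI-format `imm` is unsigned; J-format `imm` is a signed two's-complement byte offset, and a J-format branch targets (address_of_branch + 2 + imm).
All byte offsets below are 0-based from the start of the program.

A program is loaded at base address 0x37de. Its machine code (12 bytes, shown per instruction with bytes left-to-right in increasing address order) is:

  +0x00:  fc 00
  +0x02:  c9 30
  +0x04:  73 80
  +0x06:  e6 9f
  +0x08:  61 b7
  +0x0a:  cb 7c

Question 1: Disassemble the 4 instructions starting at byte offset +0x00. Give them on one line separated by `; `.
beq $0; lsli r2, $48; cpl r7; adi r5, $31

[00] fc 00 → 0xfc00
  opcode bits[15:10]=0x3f: beq/J
  imm: (w>>0)&0x3ff=0x0 → $0
[02] c9 30 → 0xc930
  opcode bits[15:10]=0x32: lsli/RI
  rd: (w>>7)&0x7=0x2 → r2
  imm: (w>>0)&0x7f=0x30 → $48
[04] 73 80 → 0x7380
  opcode bits[15:10]=0x1c: cpl/R
  rd: (w>>7)&0x7=0x7 → r7
[06] e6 9f → 0xe69f
  opcode bits[15:10]=0x39: adi/RI
  rd: (w>>7)&0x7=0x5 → r5
  imm: (w>>0)&0x7f=0x1f → $31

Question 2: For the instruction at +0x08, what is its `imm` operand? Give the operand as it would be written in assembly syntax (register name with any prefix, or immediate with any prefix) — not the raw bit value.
off 0x08: read 61 b7 as big → 0x61b7
  op=0x61b7>>10=0x18 ⇒ cmpi (RI)
  [9:7] rd=3 = r3
  [6:0] imm=55 = $55

$55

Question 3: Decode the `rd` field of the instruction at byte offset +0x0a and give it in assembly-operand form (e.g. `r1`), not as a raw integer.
off 0x0a: read cb 7c as big → 0xcb7c
  op=0xcb7c>>10=0x32 ⇒ lsli (RI)
  rd: (w>>7)&0x7=0x6 → r6
  imm: (w>>0)&0x7f=0x7c → $124

r6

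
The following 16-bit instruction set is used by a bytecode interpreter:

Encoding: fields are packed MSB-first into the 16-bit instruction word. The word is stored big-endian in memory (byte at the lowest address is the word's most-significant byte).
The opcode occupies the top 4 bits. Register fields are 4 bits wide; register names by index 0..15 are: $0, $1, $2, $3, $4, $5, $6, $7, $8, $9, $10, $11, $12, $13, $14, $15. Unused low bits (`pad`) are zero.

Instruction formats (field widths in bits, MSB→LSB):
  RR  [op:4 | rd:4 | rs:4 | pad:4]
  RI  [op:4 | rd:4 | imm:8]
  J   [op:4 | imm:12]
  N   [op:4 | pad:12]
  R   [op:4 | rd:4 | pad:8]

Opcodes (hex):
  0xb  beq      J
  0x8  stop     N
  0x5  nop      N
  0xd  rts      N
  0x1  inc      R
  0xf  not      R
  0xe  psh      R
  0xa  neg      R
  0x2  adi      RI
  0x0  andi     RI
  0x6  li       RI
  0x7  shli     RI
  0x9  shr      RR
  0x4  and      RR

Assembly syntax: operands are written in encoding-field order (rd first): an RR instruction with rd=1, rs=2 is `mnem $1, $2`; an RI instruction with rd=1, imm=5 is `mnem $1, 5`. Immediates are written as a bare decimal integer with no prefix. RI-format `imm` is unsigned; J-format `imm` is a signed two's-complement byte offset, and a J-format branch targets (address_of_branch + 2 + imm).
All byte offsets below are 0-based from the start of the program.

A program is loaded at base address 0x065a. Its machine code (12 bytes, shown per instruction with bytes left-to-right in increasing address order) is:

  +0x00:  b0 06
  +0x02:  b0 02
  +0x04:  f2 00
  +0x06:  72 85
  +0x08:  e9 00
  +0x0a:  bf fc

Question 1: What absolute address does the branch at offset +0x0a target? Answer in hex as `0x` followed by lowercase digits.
0x0662

off 0x0a: read bf fc as big → 0xbffc
  top 4b → 0xb → beq [J]
  imm@[11:0]=0xffc (s12→-4) ⇒ -4
  target = base 0x065a + off 0x0a + 2 + imm -4 = 0x0662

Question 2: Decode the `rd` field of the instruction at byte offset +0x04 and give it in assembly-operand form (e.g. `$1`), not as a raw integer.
$2

[04] f2 00 → 0xf200
  top 4b → 0xf → not [R]
  rd: (w>>8)&0xf=0x2 → $2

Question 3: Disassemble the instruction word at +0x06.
off 0x06: read 72 85 as big → 0x7285
  top 4b → 0x7 → shli [RI]
  rd@[11:8]=0x2 ⇒ $2
  imm@[7:0]=0x85 ⇒ 133

shli $2, 133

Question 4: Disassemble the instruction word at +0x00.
beq 6

off 0x00: read b0 06 as big → 0xb006
  op=0xb006>>12=0xb ⇒ beq (J)
  imm@[11:0]=0x6 ⇒ 6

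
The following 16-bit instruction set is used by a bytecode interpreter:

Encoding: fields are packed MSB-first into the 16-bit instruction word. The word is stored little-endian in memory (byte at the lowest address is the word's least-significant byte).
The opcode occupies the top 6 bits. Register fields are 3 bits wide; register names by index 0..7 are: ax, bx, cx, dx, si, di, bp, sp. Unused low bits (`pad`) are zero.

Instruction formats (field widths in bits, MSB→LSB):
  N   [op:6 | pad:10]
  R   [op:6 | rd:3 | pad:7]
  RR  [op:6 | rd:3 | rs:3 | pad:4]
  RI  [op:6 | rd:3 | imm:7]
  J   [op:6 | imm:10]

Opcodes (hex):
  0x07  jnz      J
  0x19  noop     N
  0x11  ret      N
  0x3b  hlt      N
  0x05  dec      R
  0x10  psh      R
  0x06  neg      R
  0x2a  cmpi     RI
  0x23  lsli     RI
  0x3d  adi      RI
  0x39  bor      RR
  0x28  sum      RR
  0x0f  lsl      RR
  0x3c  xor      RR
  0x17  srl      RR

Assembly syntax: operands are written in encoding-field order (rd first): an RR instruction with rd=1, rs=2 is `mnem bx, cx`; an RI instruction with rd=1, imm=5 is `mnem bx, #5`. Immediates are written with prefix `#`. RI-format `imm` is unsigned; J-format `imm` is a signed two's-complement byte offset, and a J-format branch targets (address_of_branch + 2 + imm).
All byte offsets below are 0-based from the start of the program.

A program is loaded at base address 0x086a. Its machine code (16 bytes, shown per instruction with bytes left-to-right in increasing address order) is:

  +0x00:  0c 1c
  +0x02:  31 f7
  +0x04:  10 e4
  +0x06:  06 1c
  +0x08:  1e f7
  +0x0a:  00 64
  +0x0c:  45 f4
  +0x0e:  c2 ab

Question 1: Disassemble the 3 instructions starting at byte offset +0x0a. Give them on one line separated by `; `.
noop; adi ax, #69; cmpi sp, #66

off 0x0a: read 00 64 as little → 0x6400
  top 6b → 0x19 → noop [N]
off 0x0c: read 45 f4 as little → 0xf445
  top 6b → 0x3d → adi [RI]
  rd: (w>>7)&0x7=0x0 → ax
  imm: (w>>0)&0x7f=0x45 → #69
off 0x0e: read c2 ab as little → 0xabc2
  top 6b → 0x2a → cmpi [RI]
  rd: (w>>7)&0x7=0x7 → sp
  imm: (w>>0)&0x7f=0x42 → #66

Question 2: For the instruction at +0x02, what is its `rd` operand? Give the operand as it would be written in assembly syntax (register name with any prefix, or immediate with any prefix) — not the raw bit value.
+0x02: 31 f7 ⇒ word 0xf731 (little)
  op=0xf731>>10=0x3d ⇒ adi (RI)
  rd: (w>>7)&0x7=0x6 → bp
  imm: (w>>0)&0x7f=0x31 → #49

bp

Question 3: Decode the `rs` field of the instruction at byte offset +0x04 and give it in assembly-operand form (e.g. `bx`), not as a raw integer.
[04] 10 e4 → 0xe410
  opcode bits[15:10]=0x39: bor/RR
  [9:7] rd=0 = ax
  [6:4] rs=1 = bx

bx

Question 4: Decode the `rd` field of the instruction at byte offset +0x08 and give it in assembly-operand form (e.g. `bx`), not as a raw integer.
bp

[08] 1e f7 → 0xf71e
  opcode bits[15:10]=0x3d: adi/RI
  rd@[9:7]=0x6 ⇒ bp
  imm@[6:0]=0x1e ⇒ #30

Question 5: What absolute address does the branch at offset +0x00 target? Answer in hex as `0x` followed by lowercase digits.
0x0878

[00] 0c 1c → 0x1c0c
  opcode bits[15:10]=0x7: jnz/J
  imm: (w>>0)&0x3ff=0xc → #12
  target = base 0x086a + off 0x00 + 2 + imm 12 = 0x0878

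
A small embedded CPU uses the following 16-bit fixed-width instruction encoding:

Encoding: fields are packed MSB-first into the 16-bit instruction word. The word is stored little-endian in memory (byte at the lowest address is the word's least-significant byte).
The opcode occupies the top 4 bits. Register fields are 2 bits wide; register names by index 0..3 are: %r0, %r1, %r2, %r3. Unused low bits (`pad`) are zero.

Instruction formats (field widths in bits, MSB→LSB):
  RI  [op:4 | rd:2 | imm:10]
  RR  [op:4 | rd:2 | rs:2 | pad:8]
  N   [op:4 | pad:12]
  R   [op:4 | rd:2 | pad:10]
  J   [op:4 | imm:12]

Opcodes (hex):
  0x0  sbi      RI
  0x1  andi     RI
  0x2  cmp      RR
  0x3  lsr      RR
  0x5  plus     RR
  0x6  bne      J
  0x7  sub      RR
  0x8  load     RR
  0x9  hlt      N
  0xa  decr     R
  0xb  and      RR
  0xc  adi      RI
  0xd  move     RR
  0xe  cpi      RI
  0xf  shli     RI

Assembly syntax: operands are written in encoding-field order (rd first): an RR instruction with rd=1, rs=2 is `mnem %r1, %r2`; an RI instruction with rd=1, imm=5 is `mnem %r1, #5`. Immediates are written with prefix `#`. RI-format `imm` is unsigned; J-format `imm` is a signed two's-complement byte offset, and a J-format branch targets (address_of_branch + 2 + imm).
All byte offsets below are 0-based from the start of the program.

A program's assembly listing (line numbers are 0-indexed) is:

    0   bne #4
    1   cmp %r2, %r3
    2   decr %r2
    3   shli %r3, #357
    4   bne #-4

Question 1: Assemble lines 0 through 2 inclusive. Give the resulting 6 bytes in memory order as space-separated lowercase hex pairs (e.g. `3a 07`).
04 60 00 2b 00 a8

0. bne fields op=0x6:4|imm=4:12 → word 6004h → 04 60
1. cmp fields op=0x2:4|rd=2:2|rs=3:2|pad=0:8 → word 2b00h → 00 2b
2. decr fields op=0xa:4|rd=2:2|pad=0:10 → word a800h → 00 a8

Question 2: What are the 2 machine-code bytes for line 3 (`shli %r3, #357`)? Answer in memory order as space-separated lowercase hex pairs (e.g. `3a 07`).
line 3 (shli): pack op=0xf:4|rd=3:2|imm=357:10 = 0xfd65; little→ 65 fd

65 fd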